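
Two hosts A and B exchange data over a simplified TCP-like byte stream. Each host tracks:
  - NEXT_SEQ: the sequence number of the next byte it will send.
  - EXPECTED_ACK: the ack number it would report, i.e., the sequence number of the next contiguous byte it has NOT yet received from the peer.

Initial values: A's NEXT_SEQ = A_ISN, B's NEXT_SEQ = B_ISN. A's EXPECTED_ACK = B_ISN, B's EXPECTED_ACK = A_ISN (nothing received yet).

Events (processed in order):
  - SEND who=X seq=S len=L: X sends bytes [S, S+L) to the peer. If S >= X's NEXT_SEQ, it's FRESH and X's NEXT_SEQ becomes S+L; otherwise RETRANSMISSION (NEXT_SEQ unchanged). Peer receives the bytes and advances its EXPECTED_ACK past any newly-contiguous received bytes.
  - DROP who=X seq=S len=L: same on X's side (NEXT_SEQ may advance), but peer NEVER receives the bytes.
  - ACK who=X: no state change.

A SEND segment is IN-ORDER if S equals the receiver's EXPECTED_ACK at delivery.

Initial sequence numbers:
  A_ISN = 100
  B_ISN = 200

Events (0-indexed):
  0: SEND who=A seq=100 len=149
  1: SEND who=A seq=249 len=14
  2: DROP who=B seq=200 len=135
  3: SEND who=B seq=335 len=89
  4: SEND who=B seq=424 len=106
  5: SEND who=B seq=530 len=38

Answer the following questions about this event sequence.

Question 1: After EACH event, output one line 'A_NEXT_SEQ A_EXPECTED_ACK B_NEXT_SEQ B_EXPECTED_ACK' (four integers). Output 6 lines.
249 200 200 249
263 200 200 263
263 200 335 263
263 200 424 263
263 200 530 263
263 200 568 263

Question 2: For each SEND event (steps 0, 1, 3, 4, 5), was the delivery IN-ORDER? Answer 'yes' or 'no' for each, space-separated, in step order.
Step 0: SEND seq=100 -> in-order
Step 1: SEND seq=249 -> in-order
Step 3: SEND seq=335 -> out-of-order
Step 4: SEND seq=424 -> out-of-order
Step 5: SEND seq=530 -> out-of-order

Answer: yes yes no no no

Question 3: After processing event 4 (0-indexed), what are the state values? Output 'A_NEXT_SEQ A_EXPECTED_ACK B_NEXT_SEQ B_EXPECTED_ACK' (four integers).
After event 0: A_seq=249 A_ack=200 B_seq=200 B_ack=249
After event 1: A_seq=263 A_ack=200 B_seq=200 B_ack=263
After event 2: A_seq=263 A_ack=200 B_seq=335 B_ack=263
After event 3: A_seq=263 A_ack=200 B_seq=424 B_ack=263
After event 4: A_seq=263 A_ack=200 B_seq=530 B_ack=263

263 200 530 263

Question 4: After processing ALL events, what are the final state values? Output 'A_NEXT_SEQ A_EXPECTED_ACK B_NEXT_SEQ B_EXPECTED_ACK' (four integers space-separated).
Answer: 263 200 568 263

Derivation:
After event 0: A_seq=249 A_ack=200 B_seq=200 B_ack=249
After event 1: A_seq=263 A_ack=200 B_seq=200 B_ack=263
After event 2: A_seq=263 A_ack=200 B_seq=335 B_ack=263
After event 3: A_seq=263 A_ack=200 B_seq=424 B_ack=263
After event 4: A_seq=263 A_ack=200 B_seq=530 B_ack=263
After event 5: A_seq=263 A_ack=200 B_seq=568 B_ack=263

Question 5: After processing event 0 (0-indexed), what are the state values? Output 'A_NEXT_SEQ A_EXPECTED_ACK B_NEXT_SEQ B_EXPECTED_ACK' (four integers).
After event 0: A_seq=249 A_ack=200 B_seq=200 B_ack=249

249 200 200 249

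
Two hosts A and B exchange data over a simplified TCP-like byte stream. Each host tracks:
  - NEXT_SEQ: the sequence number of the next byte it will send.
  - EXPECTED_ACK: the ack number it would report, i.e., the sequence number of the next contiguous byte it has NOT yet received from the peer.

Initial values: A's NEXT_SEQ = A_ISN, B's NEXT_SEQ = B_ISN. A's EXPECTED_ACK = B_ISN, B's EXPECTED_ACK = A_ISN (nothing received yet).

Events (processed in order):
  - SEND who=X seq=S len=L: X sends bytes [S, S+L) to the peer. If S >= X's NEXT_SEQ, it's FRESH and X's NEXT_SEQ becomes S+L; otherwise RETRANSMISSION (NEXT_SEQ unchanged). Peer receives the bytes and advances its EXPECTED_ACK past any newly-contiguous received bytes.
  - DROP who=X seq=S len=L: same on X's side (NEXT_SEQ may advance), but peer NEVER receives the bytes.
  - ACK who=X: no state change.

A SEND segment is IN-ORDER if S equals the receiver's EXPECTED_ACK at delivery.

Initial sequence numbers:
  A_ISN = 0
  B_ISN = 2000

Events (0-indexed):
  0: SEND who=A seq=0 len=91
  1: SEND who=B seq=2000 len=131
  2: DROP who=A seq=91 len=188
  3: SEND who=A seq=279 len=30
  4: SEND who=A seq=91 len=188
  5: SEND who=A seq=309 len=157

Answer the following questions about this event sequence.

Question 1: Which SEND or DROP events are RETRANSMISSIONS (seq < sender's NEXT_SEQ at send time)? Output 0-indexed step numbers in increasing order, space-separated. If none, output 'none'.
Answer: 4

Derivation:
Step 0: SEND seq=0 -> fresh
Step 1: SEND seq=2000 -> fresh
Step 2: DROP seq=91 -> fresh
Step 3: SEND seq=279 -> fresh
Step 4: SEND seq=91 -> retransmit
Step 5: SEND seq=309 -> fresh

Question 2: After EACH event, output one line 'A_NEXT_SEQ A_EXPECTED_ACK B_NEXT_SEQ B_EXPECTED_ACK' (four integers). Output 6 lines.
91 2000 2000 91
91 2131 2131 91
279 2131 2131 91
309 2131 2131 91
309 2131 2131 309
466 2131 2131 466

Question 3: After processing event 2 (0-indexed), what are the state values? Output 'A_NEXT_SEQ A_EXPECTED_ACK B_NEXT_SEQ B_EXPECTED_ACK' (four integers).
After event 0: A_seq=91 A_ack=2000 B_seq=2000 B_ack=91
After event 1: A_seq=91 A_ack=2131 B_seq=2131 B_ack=91
After event 2: A_seq=279 A_ack=2131 B_seq=2131 B_ack=91

279 2131 2131 91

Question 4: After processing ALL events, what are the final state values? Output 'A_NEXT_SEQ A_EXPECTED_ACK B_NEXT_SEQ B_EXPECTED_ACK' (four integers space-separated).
Answer: 466 2131 2131 466

Derivation:
After event 0: A_seq=91 A_ack=2000 B_seq=2000 B_ack=91
After event 1: A_seq=91 A_ack=2131 B_seq=2131 B_ack=91
After event 2: A_seq=279 A_ack=2131 B_seq=2131 B_ack=91
After event 3: A_seq=309 A_ack=2131 B_seq=2131 B_ack=91
After event 4: A_seq=309 A_ack=2131 B_seq=2131 B_ack=309
After event 5: A_seq=466 A_ack=2131 B_seq=2131 B_ack=466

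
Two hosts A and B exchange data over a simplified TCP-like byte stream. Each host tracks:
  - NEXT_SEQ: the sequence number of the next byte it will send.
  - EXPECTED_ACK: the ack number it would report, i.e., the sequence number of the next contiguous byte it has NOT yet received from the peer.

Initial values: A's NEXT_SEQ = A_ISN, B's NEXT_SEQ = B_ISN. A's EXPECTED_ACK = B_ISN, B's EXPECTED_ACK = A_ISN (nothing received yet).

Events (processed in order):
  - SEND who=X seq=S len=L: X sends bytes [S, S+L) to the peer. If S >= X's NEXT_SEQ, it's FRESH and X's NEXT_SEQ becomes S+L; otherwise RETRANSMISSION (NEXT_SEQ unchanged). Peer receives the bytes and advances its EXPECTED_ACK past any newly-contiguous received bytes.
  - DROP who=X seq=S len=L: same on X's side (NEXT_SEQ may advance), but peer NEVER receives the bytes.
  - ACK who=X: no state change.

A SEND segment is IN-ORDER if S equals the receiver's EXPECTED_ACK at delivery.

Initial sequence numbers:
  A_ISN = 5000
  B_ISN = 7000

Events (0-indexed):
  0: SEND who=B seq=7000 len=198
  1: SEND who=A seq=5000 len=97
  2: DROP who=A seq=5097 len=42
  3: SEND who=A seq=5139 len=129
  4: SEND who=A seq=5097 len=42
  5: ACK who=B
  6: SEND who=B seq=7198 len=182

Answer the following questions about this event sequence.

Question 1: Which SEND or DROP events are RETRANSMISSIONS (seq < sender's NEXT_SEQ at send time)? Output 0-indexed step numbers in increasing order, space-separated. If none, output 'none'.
Step 0: SEND seq=7000 -> fresh
Step 1: SEND seq=5000 -> fresh
Step 2: DROP seq=5097 -> fresh
Step 3: SEND seq=5139 -> fresh
Step 4: SEND seq=5097 -> retransmit
Step 6: SEND seq=7198 -> fresh

Answer: 4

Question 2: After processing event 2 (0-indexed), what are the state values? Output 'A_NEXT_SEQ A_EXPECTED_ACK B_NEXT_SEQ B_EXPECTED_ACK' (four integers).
After event 0: A_seq=5000 A_ack=7198 B_seq=7198 B_ack=5000
After event 1: A_seq=5097 A_ack=7198 B_seq=7198 B_ack=5097
After event 2: A_seq=5139 A_ack=7198 B_seq=7198 B_ack=5097

5139 7198 7198 5097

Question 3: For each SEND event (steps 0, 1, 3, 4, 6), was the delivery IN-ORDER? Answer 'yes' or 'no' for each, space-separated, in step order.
Step 0: SEND seq=7000 -> in-order
Step 1: SEND seq=5000 -> in-order
Step 3: SEND seq=5139 -> out-of-order
Step 4: SEND seq=5097 -> in-order
Step 6: SEND seq=7198 -> in-order

Answer: yes yes no yes yes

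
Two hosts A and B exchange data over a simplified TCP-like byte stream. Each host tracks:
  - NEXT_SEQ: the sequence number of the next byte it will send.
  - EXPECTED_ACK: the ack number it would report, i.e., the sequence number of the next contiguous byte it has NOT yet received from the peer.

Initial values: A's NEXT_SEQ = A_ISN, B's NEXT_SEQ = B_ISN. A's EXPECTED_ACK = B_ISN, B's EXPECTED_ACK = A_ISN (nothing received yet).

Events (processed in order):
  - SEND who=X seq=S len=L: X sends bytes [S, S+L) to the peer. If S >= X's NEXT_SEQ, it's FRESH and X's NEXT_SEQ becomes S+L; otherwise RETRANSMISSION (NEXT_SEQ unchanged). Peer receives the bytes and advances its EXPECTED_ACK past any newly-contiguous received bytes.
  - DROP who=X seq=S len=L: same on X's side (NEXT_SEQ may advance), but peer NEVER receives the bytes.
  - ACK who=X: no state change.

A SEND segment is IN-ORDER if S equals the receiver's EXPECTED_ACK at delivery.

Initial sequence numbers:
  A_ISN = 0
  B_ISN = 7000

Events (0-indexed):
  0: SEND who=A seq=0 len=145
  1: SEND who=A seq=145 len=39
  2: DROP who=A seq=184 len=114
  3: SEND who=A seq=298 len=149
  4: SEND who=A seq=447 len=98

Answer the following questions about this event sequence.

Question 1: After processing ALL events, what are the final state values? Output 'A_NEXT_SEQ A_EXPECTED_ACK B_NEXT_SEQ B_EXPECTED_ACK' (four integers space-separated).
Answer: 545 7000 7000 184

Derivation:
After event 0: A_seq=145 A_ack=7000 B_seq=7000 B_ack=145
After event 1: A_seq=184 A_ack=7000 B_seq=7000 B_ack=184
After event 2: A_seq=298 A_ack=7000 B_seq=7000 B_ack=184
After event 3: A_seq=447 A_ack=7000 B_seq=7000 B_ack=184
After event 4: A_seq=545 A_ack=7000 B_seq=7000 B_ack=184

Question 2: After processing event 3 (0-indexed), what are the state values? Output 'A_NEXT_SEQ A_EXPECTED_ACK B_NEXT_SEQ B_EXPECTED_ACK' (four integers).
After event 0: A_seq=145 A_ack=7000 B_seq=7000 B_ack=145
After event 1: A_seq=184 A_ack=7000 B_seq=7000 B_ack=184
After event 2: A_seq=298 A_ack=7000 B_seq=7000 B_ack=184
After event 3: A_seq=447 A_ack=7000 B_seq=7000 B_ack=184

447 7000 7000 184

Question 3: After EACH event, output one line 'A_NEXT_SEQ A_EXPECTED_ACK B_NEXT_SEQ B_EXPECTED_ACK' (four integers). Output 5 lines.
145 7000 7000 145
184 7000 7000 184
298 7000 7000 184
447 7000 7000 184
545 7000 7000 184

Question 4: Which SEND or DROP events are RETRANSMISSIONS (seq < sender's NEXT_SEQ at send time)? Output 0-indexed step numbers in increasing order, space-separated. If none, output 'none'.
Answer: none

Derivation:
Step 0: SEND seq=0 -> fresh
Step 1: SEND seq=145 -> fresh
Step 2: DROP seq=184 -> fresh
Step 3: SEND seq=298 -> fresh
Step 4: SEND seq=447 -> fresh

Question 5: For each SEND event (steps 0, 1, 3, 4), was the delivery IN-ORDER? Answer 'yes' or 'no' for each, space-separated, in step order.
Answer: yes yes no no

Derivation:
Step 0: SEND seq=0 -> in-order
Step 1: SEND seq=145 -> in-order
Step 3: SEND seq=298 -> out-of-order
Step 4: SEND seq=447 -> out-of-order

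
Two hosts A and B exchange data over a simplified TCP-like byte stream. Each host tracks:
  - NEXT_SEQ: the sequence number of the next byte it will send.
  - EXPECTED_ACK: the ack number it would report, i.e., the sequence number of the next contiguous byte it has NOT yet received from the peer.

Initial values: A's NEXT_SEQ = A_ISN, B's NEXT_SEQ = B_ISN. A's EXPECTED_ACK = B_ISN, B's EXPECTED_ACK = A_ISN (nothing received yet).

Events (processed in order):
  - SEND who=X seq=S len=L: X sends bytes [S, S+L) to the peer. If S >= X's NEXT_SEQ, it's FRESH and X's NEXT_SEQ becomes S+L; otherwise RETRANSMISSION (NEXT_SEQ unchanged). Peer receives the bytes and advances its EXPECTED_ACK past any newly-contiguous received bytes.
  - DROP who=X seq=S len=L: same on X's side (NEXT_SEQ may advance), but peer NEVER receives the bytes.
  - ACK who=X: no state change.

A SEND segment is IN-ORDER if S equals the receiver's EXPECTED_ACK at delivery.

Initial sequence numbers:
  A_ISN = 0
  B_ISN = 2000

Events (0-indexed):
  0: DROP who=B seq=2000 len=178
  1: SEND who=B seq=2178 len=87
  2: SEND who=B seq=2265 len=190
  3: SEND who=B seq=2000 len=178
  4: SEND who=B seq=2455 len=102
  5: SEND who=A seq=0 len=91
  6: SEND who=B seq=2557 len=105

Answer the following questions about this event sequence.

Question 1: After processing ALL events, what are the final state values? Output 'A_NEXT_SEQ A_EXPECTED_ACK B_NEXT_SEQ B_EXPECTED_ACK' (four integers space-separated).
After event 0: A_seq=0 A_ack=2000 B_seq=2178 B_ack=0
After event 1: A_seq=0 A_ack=2000 B_seq=2265 B_ack=0
After event 2: A_seq=0 A_ack=2000 B_seq=2455 B_ack=0
After event 3: A_seq=0 A_ack=2455 B_seq=2455 B_ack=0
After event 4: A_seq=0 A_ack=2557 B_seq=2557 B_ack=0
After event 5: A_seq=91 A_ack=2557 B_seq=2557 B_ack=91
After event 6: A_seq=91 A_ack=2662 B_seq=2662 B_ack=91

Answer: 91 2662 2662 91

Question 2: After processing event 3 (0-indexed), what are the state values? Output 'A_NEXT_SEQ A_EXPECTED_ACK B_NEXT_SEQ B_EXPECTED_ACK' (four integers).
After event 0: A_seq=0 A_ack=2000 B_seq=2178 B_ack=0
After event 1: A_seq=0 A_ack=2000 B_seq=2265 B_ack=0
After event 2: A_seq=0 A_ack=2000 B_seq=2455 B_ack=0
After event 3: A_seq=0 A_ack=2455 B_seq=2455 B_ack=0

0 2455 2455 0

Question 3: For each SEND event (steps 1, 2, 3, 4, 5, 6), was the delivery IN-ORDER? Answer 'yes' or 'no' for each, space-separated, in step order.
Answer: no no yes yes yes yes

Derivation:
Step 1: SEND seq=2178 -> out-of-order
Step 2: SEND seq=2265 -> out-of-order
Step 3: SEND seq=2000 -> in-order
Step 4: SEND seq=2455 -> in-order
Step 5: SEND seq=0 -> in-order
Step 6: SEND seq=2557 -> in-order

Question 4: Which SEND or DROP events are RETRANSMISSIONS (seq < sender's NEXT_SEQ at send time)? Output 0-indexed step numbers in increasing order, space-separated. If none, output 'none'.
Answer: 3

Derivation:
Step 0: DROP seq=2000 -> fresh
Step 1: SEND seq=2178 -> fresh
Step 2: SEND seq=2265 -> fresh
Step 3: SEND seq=2000 -> retransmit
Step 4: SEND seq=2455 -> fresh
Step 5: SEND seq=0 -> fresh
Step 6: SEND seq=2557 -> fresh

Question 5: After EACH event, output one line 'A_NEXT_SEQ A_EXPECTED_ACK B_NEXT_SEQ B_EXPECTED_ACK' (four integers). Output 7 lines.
0 2000 2178 0
0 2000 2265 0
0 2000 2455 0
0 2455 2455 0
0 2557 2557 0
91 2557 2557 91
91 2662 2662 91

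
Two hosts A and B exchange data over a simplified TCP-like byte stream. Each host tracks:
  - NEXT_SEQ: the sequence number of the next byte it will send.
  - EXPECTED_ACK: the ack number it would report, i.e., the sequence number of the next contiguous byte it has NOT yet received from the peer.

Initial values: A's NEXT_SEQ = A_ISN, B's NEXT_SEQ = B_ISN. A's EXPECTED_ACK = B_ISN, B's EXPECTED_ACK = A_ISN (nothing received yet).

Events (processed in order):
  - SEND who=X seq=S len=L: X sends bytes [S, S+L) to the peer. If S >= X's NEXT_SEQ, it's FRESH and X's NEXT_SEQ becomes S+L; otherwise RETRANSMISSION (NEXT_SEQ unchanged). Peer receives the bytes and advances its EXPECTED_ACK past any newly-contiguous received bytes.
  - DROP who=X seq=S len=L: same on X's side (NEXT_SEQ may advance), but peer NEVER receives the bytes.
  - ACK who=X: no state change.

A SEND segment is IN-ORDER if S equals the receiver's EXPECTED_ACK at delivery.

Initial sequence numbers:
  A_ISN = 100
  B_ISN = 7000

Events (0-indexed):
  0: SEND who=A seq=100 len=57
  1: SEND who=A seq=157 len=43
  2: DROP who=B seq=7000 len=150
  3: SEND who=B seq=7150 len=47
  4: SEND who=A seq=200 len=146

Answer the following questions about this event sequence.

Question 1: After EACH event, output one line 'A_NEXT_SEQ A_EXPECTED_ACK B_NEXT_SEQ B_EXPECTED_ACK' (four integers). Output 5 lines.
157 7000 7000 157
200 7000 7000 200
200 7000 7150 200
200 7000 7197 200
346 7000 7197 346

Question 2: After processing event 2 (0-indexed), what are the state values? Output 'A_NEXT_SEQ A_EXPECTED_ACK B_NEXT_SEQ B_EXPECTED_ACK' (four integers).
After event 0: A_seq=157 A_ack=7000 B_seq=7000 B_ack=157
After event 1: A_seq=200 A_ack=7000 B_seq=7000 B_ack=200
After event 2: A_seq=200 A_ack=7000 B_seq=7150 B_ack=200

200 7000 7150 200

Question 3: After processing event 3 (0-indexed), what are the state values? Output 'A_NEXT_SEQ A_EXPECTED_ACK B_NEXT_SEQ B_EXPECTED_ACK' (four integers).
After event 0: A_seq=157 A_ack=7000 B_seq=7000 B_ack=157
After event 1: A_seq=200 A_ack=7000 B_seq=7000 B_ack=200
After event 2: A_seq=200 A_ack=7000 B_seq=7150 B_ack=200
After event 3: A_seq=200 A_ack=7000 B_seq=7197 B_ack=200

200 7000 7197 200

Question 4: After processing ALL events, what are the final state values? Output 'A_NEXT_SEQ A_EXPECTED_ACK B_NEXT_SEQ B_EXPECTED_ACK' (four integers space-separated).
Answer: 346 7000 7197 346

Derivation:
After event 0: A_seq=157 A_ack=7000 B_seq=7000 B_ack=157
After event 1: A_seq=200 A_ack=7000 B_seq=7000 B_ack=200
After event 2: A_seq=200 A_ack=7000 B_seq=7150 B_ack=200
After event 3: A_seq=200 A_ack=7000 B_seq=7197 B_ack=200
After event 4: A_seq=346 A_ack=7000 B_seq=7197 B_ack=346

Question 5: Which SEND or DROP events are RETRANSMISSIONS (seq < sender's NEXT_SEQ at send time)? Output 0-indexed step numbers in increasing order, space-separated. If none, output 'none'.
Step 0: SEND seq=100 -> fresh
Step 1: SEND seq=157 -> fresh
Step 2: DROP seq=7000 -> fresh
Step 3: SEND seq=7150 -> fresh
Step 4: SEND seq=200 -> fresh

Answer: none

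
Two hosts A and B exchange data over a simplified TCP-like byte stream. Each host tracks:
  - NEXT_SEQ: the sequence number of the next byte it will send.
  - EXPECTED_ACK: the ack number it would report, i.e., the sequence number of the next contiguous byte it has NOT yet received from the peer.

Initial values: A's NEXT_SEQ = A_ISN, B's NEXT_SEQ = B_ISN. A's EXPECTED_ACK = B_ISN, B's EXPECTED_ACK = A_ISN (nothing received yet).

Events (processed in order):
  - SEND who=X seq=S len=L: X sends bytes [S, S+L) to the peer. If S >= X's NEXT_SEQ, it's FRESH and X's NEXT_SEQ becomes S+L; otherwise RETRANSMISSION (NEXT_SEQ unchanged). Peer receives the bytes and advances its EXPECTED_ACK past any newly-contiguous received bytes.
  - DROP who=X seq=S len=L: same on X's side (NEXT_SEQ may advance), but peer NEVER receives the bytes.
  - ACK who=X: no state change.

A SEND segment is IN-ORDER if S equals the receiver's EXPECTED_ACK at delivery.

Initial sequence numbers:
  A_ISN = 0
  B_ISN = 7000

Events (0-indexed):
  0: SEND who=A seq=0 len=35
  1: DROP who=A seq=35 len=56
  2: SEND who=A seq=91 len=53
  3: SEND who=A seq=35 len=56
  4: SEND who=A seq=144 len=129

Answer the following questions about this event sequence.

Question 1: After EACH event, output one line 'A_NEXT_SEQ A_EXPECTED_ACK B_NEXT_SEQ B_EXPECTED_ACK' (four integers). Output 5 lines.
35 7000 7000 35
91 7000 7000 35
144 7000 7000 35
144 7000 7000 144
273 7000 7000 273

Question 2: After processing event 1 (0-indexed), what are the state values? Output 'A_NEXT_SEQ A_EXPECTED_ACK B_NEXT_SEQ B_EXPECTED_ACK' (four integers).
After event 0: A_seq=35 A_ack=7000 B_seq=7000 B_ack=35
After event 1: A_seq=91 A_ack=7000 B_seq=7000 B_ack=35

91 7000 7000 35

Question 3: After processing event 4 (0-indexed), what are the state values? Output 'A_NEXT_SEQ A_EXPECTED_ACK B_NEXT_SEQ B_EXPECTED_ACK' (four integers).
After event 0: A_seq=35 A_ack=7000 B_seq=7000 B_ack=35
After event 1: A_seq=91 A_ack=7000 B_seq=7000 B_ack=35
After event 2: A_seq=144 A_ack=7000 B_seq=7000 B_ack=35
After event 3: A_seq=144 A_ack=7000 B_seq=7000 B_ack=144
After event 4: A_seq=273 A_ack=7000 B_seq=7000 B_ack=273

273 7000 7000 273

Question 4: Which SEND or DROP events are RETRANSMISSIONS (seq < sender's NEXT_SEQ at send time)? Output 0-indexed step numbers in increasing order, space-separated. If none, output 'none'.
Answer: 3

Derivation:
Step 0: SEND seq=0 -> fresh
Step 1: DROP seq=35 -> fresh
Step 2: SEND seq=91 -> fresh
Step 3: SEND seq=35 -> retransmit
Step 4: SEND seq=144 -> fresh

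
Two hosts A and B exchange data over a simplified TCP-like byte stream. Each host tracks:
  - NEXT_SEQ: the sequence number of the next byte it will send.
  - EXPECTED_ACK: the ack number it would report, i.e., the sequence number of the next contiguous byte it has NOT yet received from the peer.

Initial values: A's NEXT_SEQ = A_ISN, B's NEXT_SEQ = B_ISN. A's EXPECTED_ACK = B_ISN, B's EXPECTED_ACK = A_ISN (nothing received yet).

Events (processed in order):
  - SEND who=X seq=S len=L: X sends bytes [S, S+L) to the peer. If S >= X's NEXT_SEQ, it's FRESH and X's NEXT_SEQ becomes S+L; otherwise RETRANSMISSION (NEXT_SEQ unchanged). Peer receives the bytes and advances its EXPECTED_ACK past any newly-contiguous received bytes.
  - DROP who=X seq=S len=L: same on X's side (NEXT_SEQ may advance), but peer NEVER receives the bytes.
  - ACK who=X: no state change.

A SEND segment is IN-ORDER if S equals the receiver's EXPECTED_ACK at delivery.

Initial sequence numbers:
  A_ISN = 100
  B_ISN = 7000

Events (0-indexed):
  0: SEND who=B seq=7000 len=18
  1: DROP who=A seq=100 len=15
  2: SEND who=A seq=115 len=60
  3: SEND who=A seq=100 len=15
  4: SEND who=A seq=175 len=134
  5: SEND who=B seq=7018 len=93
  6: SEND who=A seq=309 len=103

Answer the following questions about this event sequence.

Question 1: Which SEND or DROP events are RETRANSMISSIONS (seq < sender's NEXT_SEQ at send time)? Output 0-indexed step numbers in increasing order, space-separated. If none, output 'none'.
Step 0: SEND seq=7000 -> fresh
Step 1: DROP seq=100 -> fresh
Step 2: SEND seq=115 -> fresh
Step 3: SEND seq=100 -> retransmit
Step 4: SEND seq=175 -> fresh
Step 5: SEND seq=7018 -> fresh
Step 6: SEND seq=309 -> fresh

Answer: 3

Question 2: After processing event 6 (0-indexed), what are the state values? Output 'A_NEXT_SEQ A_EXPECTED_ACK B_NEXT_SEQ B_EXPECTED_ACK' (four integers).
After event 0: A_seq=100 A_ack=7018 B_seq=7018 B_ack=100
After event 1: A_seq=115 A_ack=7018 B_seq=7018 B_ack=100
After event 2: A_seq=175 A_ack=7018 B_seq=7018 B_ack=100
After event 3: A_seq=175 A_ack=7018 B_seq=7018 B_ack=175
After event 4: A_seq=309 A_ack=7018 B_seq=7018 B_ack=309
After event 5: A_seq=309 A_ack=7111 B_seq=7111 B_ack=309
After event 6: A_seq=412 A_ack=7111 B_seq=7111 B_ack=412

412 7111 7111 412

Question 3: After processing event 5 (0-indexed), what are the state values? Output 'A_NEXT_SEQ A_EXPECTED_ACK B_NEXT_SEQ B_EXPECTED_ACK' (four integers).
After event 0: A_seq=100 A_ack=7018 B_seq=7018 B_ack=100
After event 1: A_seq=115 A_ack=7018 B_seq=7018 B_ack=100
After event 2: A_seq=175 A_ack=7018 B_seq=7018 B_ack=100
After event 3: A_seq=175 A_ack=7018 B_seq=7018 B_ack=175
After event 4: A_seq=309 A_ack=7018 B_seq=7018 B_ack=309
After event 5: A_seq=309 A_ack=7111 B_seq=7111 B_ack=309

309 7111 7111 309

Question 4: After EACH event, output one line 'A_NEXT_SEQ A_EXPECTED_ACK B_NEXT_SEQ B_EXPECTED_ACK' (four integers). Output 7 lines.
100 7018 7018 100
115 7018 7018 100
175 7018 7018 100
175 7018 7018 175
309 7018 7018 309
309 7111 7111 309
412 7111 7111 412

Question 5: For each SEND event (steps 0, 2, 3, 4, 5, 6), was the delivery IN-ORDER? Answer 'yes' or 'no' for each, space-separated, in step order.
Step 0: SEND seq=7000 -> in-order
Step 2: SEND seq=115 -> out-of-order
Step 3: SEND seq=100 -> in-order
Step 4: SEND seq=175 -> in-order
Step 5: SEND seq=7018 -> in-order
Step 6: SEND seq=309 -> in-order

Answer: yes no yes yes yes yes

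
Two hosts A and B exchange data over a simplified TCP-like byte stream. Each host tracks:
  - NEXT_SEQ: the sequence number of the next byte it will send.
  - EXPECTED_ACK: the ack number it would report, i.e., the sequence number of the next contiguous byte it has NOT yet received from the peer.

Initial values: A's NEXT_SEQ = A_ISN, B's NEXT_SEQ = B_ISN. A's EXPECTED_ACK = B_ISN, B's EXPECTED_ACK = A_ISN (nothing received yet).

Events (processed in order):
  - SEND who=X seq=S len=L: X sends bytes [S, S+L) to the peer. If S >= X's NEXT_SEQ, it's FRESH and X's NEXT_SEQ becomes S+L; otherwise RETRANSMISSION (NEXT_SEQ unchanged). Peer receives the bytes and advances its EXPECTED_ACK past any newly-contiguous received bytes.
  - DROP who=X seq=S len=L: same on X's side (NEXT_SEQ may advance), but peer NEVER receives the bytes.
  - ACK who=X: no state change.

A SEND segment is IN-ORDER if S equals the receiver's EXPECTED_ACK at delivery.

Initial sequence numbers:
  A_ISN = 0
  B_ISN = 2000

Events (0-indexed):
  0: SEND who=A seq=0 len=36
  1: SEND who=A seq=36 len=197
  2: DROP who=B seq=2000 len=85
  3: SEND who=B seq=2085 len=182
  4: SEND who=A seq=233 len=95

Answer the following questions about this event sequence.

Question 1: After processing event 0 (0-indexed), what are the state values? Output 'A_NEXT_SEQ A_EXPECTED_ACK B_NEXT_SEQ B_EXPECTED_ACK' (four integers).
After event 0: A_seq=36 A_ack=2000 B_seq=2000 B_ack=36

36 2000 2000 36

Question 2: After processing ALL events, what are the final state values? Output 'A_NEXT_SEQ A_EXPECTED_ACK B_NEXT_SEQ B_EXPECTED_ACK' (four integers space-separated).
Answer: 328 2000 2267 328

Derivation:
After event 0: A_seq=36 A_ack=2000 B_seq=2000 B_ack=36
After event 1: A_seq=233 A_ack=2000 B_seq=2000 B_ack=233
After event 2: A_seq=233 A_ack=2000 B_seq=2085 B_ack=233
After event 3: A_seq=233 A_ack=2000 B_seq=2267 B_ack=233
After event 4: A_seq=328 A_ack=2000 B_seq=2267 B_ack=328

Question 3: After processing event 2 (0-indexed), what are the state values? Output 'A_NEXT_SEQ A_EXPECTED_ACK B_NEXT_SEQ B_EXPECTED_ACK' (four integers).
After event 0: A_seq=36 A_ack=2000 B_seq=2000 B_ack=36
After event 1: A_seq=233 A_ack=2000 B_seq=2000 B_ack=233
After event 2: A_seq=233 A_ack=2000 B_seq=2085 B_ack=233

233 2000 2085 233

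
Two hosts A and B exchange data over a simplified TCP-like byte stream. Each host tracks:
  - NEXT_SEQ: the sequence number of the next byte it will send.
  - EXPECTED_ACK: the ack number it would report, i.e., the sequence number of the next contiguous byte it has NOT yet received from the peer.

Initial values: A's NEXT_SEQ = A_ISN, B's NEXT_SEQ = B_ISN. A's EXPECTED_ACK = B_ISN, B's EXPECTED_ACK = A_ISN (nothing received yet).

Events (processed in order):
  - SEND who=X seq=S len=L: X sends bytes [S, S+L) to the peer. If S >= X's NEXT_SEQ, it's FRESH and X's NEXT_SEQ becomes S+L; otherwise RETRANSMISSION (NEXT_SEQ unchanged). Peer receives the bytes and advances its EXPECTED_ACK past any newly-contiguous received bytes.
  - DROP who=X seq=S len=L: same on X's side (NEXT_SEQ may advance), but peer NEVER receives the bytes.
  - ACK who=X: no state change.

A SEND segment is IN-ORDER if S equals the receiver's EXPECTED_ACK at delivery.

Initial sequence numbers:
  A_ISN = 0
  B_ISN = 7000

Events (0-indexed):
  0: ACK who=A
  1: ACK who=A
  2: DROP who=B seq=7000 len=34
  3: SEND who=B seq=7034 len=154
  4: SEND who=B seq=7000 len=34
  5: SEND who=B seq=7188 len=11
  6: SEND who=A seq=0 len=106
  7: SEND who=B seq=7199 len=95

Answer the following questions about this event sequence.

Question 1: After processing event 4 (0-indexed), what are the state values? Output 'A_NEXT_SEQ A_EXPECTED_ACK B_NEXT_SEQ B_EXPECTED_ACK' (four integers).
After event 0: A_seq=0 A_ack=7000 B_seq=7000 B_ack=0
After event 1: A_seq=0 A_ack=7000 B_seq=7000 B_ack=0
After event 2: A_seq=0 A_ack=7000 B_seq=7034 B_ack=0
After event 3: A_seq=0 A_ack=7000 B_seq=7188 B_ack=0
After event 4: A_seq=0 A_ack=7188 B_seq=7188 B_ack=0

0 7188 7188 0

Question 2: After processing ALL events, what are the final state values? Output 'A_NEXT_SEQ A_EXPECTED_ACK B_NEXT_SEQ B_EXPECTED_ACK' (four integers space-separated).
After event 0: A_seq=0 A_ack=7000 B_seq=7000 B_ack=0
After event 1: A_seq=0 A_ack=7000 B_seq=7000 B_ack=0
After event 2: A_seq=0 A_ack=7000 B_seq=7034 B_ack=0
After event 3: A_seq=0 A_ack=7000 B_seq=7188 B_ack=0
After event 4: A_seq=0 A_ack=7188 B_seq=7188 B_ack=0
After event 5: A_seq=0 A_ack=7199 B_seq=7199 B_ack=0
After event 6: A_seq=106 A_ack=7199 B_seq=7199 B_ack=106
After event 7: A_seq=106 A_ack=7294 B_seq=7294 B_ack=106

Answer: 106 7294 7294 106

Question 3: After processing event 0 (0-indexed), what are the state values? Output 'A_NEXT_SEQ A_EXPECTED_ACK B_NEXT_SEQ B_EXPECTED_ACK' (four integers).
After event 0: A_seq=0 A_ack=7000 B_seq=7000 B_ack=0

0 7000 7000 0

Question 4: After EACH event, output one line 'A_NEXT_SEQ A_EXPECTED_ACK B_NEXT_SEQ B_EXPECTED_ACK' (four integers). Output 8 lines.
0 7000 7000 0
0 7000 7000 0
0 7000 7034 0
0 7000 7188 0
0 7188 7188 0
0 7199 7199 0
106 7199 7199 106
106 7294 7294 106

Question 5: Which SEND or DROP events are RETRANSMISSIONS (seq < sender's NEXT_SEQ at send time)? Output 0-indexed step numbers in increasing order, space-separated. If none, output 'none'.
Step 2: DROP seq=7000 -> fresh
Step 3: SEND seq=7034 -> fresh
Step 4: SEND seq=7000 -> retransmit
Step 5: SEND seq=7188 -> fresh
Step 6: SEND seq=0 -> fresh
Step 7: SEND seq=7199 -> fresh

Answer: 4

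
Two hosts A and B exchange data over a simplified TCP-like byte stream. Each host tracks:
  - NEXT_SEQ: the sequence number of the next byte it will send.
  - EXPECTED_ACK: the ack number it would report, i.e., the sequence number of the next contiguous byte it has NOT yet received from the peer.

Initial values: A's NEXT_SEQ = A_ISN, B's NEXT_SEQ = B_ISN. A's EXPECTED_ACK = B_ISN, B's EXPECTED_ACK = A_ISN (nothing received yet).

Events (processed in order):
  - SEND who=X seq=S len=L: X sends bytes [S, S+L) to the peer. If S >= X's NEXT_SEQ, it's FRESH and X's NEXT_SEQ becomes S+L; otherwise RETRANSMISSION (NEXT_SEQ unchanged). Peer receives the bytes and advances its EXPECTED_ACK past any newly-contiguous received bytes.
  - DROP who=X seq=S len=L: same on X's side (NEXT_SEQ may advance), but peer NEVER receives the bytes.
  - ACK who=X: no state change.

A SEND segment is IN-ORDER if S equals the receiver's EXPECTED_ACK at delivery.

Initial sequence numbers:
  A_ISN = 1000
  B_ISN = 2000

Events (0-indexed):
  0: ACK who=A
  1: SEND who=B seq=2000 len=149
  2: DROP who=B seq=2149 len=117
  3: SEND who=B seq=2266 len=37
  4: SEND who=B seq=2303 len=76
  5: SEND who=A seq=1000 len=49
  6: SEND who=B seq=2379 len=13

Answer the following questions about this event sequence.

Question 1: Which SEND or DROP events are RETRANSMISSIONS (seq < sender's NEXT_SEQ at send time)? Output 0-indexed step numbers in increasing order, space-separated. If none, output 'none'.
Answer: none

Derivation:
Step 1: SEND seq=2000 -> fresh
Step 2: DROP seq=2149 -> fresh
Step 3: SEND seq=2266 -> fresh
Step 4: SEND seq=2303 -> fresh
Step 5: SEND seq=1000 -> fresh
Step 6: SEND seq=2379 -> fresh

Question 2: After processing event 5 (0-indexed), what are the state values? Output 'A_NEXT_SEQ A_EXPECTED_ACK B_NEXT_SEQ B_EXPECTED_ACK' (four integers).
After event 0: A_seq=1000 A_ack=2000 B_seq=2000 B_ack=1000
After event 1: A_seq=1000 A_ack=2149 B_seq=2149 B_ack=1000
After event 2: A_seq=1000 A_ack=2149 B_seq=2266 B_ack=1000
After event 3: A_seq=1000 A_ack=2149 B_seq=2303 B_ack=1000
After event 4: A_seq=1000 A_ack=2149 B_seq=2379 B_ack=1000
After event 5: A_seq=1049 A_ack=2149 B_seq=2379 B_ack=1049

1049 2149 2379 1049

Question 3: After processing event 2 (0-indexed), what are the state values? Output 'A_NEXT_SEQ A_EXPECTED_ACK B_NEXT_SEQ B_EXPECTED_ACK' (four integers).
After event 0: A_seq=1000 A_ack=2000 B_seq=2000 B_ack=1000
After event 1: A_seq=1000 A_ack=2149 B_seq=2149 B_ack=1000
After event 2: A_seq=1000 A_ack=2149 B_seq=2266 B_ack=1000

1000 2149 2266 1000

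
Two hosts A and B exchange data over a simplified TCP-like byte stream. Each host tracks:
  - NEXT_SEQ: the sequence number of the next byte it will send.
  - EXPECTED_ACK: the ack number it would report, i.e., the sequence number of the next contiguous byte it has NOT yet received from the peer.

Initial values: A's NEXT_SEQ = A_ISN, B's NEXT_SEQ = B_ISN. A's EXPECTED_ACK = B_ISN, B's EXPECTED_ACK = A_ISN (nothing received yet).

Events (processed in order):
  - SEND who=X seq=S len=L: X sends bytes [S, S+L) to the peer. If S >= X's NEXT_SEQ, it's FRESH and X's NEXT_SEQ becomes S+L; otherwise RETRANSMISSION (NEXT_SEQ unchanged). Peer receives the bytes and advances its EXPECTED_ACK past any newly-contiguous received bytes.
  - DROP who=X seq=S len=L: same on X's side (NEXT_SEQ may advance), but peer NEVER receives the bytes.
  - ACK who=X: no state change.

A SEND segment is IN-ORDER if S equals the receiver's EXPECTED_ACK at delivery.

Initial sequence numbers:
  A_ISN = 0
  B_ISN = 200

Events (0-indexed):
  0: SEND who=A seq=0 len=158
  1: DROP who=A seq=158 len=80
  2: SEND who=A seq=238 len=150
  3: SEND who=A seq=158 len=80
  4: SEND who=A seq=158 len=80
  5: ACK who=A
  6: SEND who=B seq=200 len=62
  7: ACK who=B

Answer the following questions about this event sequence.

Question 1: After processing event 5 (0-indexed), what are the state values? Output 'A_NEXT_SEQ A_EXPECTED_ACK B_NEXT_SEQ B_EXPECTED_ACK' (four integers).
After event 0: A_seq=158 A_ack=200 B_seq=200 B_ack=158
After event 1: A_seq=238 A_ack=200 B_seq=200 B_ack=158
After event 2: A_seq=388 A_ack=200 B_seq=200 B_ack=158
After event 3: A_seq=388 A_ack=200 B_seq=200 B_ack=388
After event 4: A_seq=388 A_ack=200 B_seq=200 B_ack=388
After event 5: A_seq=388 A_ack=200 B_seq=200 B_ack=388

388 200 200 388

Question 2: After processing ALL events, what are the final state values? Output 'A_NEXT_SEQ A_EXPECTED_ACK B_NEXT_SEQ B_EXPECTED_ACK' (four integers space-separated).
Answer: 388 262 262 388

Derivation:
After event 0: A_seq=158 A_ack=200 B_seq=200 B_ack=158
After event 1: A_seq=238 A_ack=200 B_seq=200 B_ack=158
After event 2: A_seq=388 A_ack=200 B_seq=200 B_ack=158
After event 3: A_seq=388 A_ack=200 B_seq=200 B_ack=388
After event 4: A_seq=388 A_ack=200 B_seq=200 B_ack=388
After event 5: A_seq=388 A_ack=200 B_seq=200 B_ack=388
After event 6: A_seq=388 A_ack=262 B_seq=262 B_ack=388
After event 7: A_seq=388 A_ack=262 B_seq=262 B_ack=388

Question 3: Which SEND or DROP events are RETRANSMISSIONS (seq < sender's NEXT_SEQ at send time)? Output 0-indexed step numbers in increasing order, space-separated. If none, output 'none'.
Step 0: SEND seq=0 -> fresh
Step 1: DROP seq=158 -> fresh
Step 2: SEND seq=238 -> fresh
Step 3: SEND seq=158 -> retransmit
Step 4: SEND seq=158 -> retransmit
Step 6: SEND seq=200 -> fresh

Answer: 3 4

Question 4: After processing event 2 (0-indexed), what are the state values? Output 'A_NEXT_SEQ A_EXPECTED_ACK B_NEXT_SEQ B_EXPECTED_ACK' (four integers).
After event 0: A_seq=158 A_ack=200 B_seq=200 B_ack=158
After event 1: A_seq=238 A_ack=200 B_seq=200 B_ack=158
After event 2: A_seq=388 A_ack=200 B_seq=200 B_ack=158

388 200 200 158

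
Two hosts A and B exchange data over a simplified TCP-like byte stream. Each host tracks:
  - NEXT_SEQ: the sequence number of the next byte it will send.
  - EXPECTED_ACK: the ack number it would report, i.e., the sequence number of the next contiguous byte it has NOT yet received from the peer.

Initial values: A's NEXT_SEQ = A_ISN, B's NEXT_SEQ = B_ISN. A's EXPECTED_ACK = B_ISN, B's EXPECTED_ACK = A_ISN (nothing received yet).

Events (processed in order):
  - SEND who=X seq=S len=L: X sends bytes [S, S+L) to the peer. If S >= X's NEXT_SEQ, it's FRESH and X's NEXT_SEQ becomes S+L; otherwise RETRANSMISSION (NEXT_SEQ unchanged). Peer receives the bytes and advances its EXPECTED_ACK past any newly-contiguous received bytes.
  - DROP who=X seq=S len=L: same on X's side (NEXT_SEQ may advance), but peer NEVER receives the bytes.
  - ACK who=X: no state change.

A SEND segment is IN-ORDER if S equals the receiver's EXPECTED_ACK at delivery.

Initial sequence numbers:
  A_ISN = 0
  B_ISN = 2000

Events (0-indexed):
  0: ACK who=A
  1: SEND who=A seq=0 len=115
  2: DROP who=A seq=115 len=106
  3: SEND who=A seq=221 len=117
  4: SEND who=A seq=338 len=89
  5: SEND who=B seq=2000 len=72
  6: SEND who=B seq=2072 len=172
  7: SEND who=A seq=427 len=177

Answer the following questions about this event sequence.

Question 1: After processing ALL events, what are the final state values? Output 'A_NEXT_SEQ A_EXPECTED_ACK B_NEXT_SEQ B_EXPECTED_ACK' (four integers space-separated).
Answer: 604 2244 2244 115

Derivation:
After event 0: A_seq=0 A_ack=2000 B_seq=2000 B_ack=0
After event 1: A_seq=115 A_ack=2000 B_seq=2000 B_ack=115
After event 2: A_seq=221 A_ack=2000 B_seq=2000 B_ack=115
After event 3: A_seq=338 A_ack=2000 B_seq=2000 B_ack=115
After event 4: A_seq=427 A_ack=2000 B_seq=2000 B_ack=115
After event 5: A_seq=427 A_ack=2072 B_seq=2072 B_ack=115
After event 6: A_seq=427 A_ack=2244 B_seq=2244 B_ack=115
After event 7: A_seq=604 A_ack=2244 B_seq=2244 B_ack=115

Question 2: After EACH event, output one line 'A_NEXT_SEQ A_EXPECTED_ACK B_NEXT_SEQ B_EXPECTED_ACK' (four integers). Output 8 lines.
0 2000 2000 0
115 2000 2000 115
221 2000 2000 115
338 2000 2000 115
427 2000 2000 115
427 2072 2072 115
427 2244 2244 115
604 2244 2244 115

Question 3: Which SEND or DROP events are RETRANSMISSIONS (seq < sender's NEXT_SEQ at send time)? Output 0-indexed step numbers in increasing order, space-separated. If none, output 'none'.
Step 1: SEND seq=0 -> fresh
Step 2: DROP seq=115 -> fresh
Step 3: SEND seq=221 -> fresh
Step 4: SEND seq=338 -> fresh
Step 5: SEND seq=2000 -> fresh
Step 6: SEND seq=2072 -> fresh
Step 7: SEND seq=427 -> fresh

Answer: none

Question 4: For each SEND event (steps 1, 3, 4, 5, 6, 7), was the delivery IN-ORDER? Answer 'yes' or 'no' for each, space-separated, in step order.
Step 1: SEND seq=0 -> in-order
Step 3: SEND seq=221 -> out-of-order
Step 4: SEND seq=338 -> out-of-order
Step 5: SEND seq=2000 -> in-order
Step 6: SEND seq=2072 -> in-order
Step 7: SEND seq=427 -> out-of-order

Answer: yes no no yes yes no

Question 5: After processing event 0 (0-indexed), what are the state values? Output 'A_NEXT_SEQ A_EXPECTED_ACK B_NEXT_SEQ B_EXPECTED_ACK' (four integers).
After event 0: A_seq=0 A_ack=2000 B_seq=2000 B_ack=0

0 2000 2000 0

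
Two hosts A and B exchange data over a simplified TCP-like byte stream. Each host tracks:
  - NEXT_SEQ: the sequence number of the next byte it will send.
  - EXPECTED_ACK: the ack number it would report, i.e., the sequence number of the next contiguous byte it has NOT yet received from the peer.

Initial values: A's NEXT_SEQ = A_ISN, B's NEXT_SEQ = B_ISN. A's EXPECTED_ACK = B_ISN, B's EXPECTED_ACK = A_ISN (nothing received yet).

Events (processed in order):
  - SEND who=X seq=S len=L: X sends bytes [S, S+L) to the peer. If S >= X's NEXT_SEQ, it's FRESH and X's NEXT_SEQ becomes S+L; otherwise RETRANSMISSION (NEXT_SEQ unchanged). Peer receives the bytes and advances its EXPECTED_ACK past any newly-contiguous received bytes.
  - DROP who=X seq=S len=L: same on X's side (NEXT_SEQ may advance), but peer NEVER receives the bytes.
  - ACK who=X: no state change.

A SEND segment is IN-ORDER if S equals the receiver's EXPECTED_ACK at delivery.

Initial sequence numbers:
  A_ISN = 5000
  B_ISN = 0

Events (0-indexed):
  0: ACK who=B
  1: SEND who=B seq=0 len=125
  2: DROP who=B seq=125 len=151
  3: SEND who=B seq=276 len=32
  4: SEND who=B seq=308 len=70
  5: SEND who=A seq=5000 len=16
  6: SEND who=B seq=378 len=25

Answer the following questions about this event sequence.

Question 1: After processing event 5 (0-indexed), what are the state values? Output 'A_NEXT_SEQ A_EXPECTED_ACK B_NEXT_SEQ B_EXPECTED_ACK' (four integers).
After event 0: A_seq=5000 A_ack=0 B_seq=0 B_ack=5000
After event 1: A_seq=5000 A_ack=125 B_seq=125 B_ack=5000
After event 2: A_seq=5000 A_ack=125 B_seq=276 B_ack=5000
After event 3: A_seq=5000 A_ack=125 B_seq=308 B_ack=5000
After event 4: A_seq=5000 A_ack=125 B_seq=378 B_ack=5000
After event 5: A_seq=5016 A_ack=125 B_seq=378 B_ack=5016

5016 125 378 5016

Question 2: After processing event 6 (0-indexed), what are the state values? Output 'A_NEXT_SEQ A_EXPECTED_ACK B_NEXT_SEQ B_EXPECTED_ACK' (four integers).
After event 0: A_seq=5000 A_ack=0 B_seq=0 B_ack=5000
After event 1: A_seq=5000 A_ack=125 B_seq=125 B_ack=5000
After event 2: A_seq=5000 A_ack=125 B_seq=276 B_ack=5000
After event 3: A_seq=5000 A_ack=125 B_seq=308 B_ack=5000
After event 4: A_seq=5000 A_ack=125 B_seq=378 B_ack=5000
After event 5: A_seq=5016 A_ack=125 B_seq=378 B_ack=5016
After event 6: A_seq=5016 A_ack=125 B_seq=403 B_ack=5016

5016 125 403 5016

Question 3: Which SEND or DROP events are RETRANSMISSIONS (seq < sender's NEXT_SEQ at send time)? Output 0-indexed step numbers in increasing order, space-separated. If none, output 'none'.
Step 1: SEND seq=0 -> fresh
Step 2: DROP seq=125 -> fresh
Step 3: SEND seq=276 -> fresh
Step 4: SEND seq=308 -> fresh
Step 5: SEND seq=5000 -> fresh
Step 6: SEND seq=378 -> fresh

Answer: none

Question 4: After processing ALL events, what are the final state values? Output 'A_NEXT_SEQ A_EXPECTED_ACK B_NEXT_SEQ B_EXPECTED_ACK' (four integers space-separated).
After event 0: A_seq=5000 A_ack=0 B_seq=0 B_ack=5000
After event 1: A_seq=5000 A_ack=125 B_seq=125 B_ack=5000
After event 2: A_seq=5000 A_ack=125 B_seq=276 B_ack=5000
After event 3: A_seq=5000 A_ack=125 B_seq=308 B_ack=5000
After event 4: A_seq=5000 A_ack=125 B_seq=378 B_ack=5000
After event 5: A_seq=5016 A_ack=125 B_seq=378 B_ack=5016
After event 6: A_seq=5016 A_ack=125 B_seq=403 B_ack=5016

Answer: 5016 125 403 5016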